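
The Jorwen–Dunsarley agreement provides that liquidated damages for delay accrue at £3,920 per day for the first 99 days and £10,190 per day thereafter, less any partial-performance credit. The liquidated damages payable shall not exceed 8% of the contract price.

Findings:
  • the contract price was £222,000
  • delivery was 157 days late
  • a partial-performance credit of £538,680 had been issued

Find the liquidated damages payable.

First 99 days: 99 × £3,920 = £388,080
Remaining days: (157 − 99) × £10,190 = £591,020
Accrued per-day damages: £388,080 + £591,020 = £979,100
Less partial-performance credit: £979,100 − £538,680 = £440,420
Cap: 8% of £222,000 = £17,760
Cap at £17,760: £440,420 exceeds the cap → £17,760

Liquidated damages: £17,760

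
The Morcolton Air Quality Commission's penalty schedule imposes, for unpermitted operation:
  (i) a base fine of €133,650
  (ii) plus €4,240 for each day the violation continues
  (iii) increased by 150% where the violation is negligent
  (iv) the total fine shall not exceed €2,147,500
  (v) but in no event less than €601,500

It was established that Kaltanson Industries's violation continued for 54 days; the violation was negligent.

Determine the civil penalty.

Per-day component: 54 × €4,240 = €228,960
Base plus per-day: €133,650 + €228,960 = €362,610
Enhancement: 150% of €362,610 = €543,915
Enhanced fine: €362,610 + €543,915 = €906,525
Cap at €2,147,500: €906,525 is within the cap, no reduction.
Minimum €601,500: €906,525 meets the minimum, no increase.

€906,525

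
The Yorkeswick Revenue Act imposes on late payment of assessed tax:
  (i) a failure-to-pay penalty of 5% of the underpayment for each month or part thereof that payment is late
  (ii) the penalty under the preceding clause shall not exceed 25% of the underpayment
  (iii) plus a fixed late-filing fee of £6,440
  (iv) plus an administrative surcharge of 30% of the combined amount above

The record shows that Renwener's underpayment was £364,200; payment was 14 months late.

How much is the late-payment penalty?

Accrued rate: 5% × 14 = 70%, capped at 25% → 25%
Failure-to-pay penalty: 25% of £364,200 = £91,050
Penalty before surcharge: £91,050 + £6,440 = £97,490
Administrative surcharge: 30% of £97,490 = £29,247
Total penalty: £97,490 + £29,247 = £126,737

£126,737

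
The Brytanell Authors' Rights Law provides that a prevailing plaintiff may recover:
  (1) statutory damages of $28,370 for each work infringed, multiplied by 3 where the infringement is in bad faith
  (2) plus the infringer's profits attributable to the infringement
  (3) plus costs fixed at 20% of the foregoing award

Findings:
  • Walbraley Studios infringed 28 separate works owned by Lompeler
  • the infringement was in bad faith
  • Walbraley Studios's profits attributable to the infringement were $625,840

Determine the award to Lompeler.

Statutory damages: 28 × $28,370 = $794,360
Trebled: 3 × $794,360 = $2,383,080
Combined award: $2,383,080 + $625,840 = $3,008,920
Costs: 20% of $3,008,920 = $601,784
Award plus costs: $3,008,920 + $601,784 = $3,610,704

Award: $3,610,704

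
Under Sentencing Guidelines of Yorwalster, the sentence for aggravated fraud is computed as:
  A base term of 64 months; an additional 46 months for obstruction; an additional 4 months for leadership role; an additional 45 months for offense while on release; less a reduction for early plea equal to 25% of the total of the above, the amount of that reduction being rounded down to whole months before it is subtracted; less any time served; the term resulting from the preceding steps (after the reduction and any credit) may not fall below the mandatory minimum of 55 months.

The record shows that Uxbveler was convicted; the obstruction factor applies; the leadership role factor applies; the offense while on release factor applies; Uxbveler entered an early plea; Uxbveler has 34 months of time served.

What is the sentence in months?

86 months

Obstruction enhancement: +46 months
Leadership role enhancement: +4 months
Offense while on release enhancement: +45 months
Adjusted term: 64 months + 46 months + 4 months + 45 months = 159 months
Early plea reduction: 25% of 159 months = 39 months (rounded down)
After reduction: 159 − 39 = 120 months
Less time served: 120 months − 34 months = 86 months
Minimum 55 months: 86 months meets the minimum, no increase.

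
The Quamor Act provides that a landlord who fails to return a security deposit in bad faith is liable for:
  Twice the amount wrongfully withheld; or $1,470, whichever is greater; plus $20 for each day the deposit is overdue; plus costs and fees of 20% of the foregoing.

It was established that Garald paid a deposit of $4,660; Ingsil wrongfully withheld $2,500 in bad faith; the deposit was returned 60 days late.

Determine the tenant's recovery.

$7,440

Doubled: 2 × $2,500 = $5,000
Minimum $1,470: $5,000 meets the minimum, no increase.
Late-return penalty: 60 × $20 = $1,200
Damages plus late penalty: $5,000 + $1,200 = $6,200
Costs and fees: 20% of $6,200 = $1,240
Total recovery: $6,200 + $1,240 = $7,440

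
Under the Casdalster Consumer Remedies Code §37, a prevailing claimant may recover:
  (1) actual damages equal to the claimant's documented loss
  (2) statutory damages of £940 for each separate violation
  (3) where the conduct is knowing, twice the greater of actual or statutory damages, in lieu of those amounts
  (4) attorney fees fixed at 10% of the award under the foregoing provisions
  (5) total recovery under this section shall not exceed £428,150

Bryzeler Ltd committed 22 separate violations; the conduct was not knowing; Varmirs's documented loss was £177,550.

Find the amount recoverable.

£218,053

Statutory damages: 22 × £940 = £20,680
Conduct not knowing: the in-lieu enhancement does not apply.
Actual plus statutory damages: £177,550 + £20,680 = £198,230
Attorney fees: 10% of £198,230 = £19,823
Total before cap: £198,230 + £19,823 = £218,053
Cap at £428,150: £218,053 is within the cap, no reduction.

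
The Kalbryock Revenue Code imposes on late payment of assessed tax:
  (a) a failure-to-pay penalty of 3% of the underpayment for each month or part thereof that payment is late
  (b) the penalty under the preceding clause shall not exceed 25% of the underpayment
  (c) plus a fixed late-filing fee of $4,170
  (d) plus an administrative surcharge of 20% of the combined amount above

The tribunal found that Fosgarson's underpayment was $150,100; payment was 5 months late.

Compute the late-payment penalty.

Accrued rate: 3% × 5 = 15%, capped at 25% → 15%
Failure-to-pay penalty: 15% of $150,100 = $22,515
Penalty before surcharge: $22,515 + $4,170 = $26,685
Administrative surcharge: 20% of $26,685 = $5,337
Total penalty: $26,685 + $5,337 = $32,022

$32,022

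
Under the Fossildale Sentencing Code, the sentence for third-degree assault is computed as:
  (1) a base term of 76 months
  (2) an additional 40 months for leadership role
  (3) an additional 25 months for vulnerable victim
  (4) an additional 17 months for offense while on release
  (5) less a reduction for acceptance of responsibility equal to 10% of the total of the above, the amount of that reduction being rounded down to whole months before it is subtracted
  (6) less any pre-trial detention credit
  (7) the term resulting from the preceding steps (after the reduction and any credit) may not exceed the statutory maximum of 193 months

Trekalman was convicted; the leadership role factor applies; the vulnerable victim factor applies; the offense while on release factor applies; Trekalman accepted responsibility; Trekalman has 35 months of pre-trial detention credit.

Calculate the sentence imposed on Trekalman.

Leadership role enhancement: +40 months
Vulnerable victim enhancement: +25 months
Offense while on release enhancement: +17 months
Adjusted term: 76 months + 40 months + 25 months + 17 months = 158 months
Acceptance of responsibility reduction: 10% of 158 months = 15 months (rounded down)
After reduction: 158 − 15 = 143 months
Less pre-trial detention credit: 143 months − 35 months = 108 months
Cap at 193 months: 108 months is within the cap, no reduction.

108 months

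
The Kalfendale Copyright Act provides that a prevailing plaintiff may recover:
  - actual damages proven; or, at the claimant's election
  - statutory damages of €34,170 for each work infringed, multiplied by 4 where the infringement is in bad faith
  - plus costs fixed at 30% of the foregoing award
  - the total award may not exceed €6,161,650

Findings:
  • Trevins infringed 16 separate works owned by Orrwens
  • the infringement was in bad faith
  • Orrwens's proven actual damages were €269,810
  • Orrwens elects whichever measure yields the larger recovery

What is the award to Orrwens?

€2,842,944

Statutory damages: 16 × €34,170 = €546,720
Multiplied by 4: 4 × €546,720 = €2,186,880
Greater of actual damages (€269,810) or enhanced statutory damages (€2,186,880): €2,186,880
Costs: 30% of €2,186,880 = €656,064
Award plus costs: €2,186,880 + €656,064 = €2,842,944
Cap at €6,161,650: €2,842,944 is within the cap, no reduction.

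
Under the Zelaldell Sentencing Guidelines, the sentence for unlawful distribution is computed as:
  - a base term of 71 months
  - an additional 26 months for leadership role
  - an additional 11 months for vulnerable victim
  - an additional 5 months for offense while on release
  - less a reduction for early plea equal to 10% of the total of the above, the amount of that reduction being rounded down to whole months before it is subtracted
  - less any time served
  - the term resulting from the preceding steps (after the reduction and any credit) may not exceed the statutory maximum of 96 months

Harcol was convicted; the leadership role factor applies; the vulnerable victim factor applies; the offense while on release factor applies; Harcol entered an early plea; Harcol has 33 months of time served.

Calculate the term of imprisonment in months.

Leadership role enhancement: +26 months
Vulnerable victim enhancement: +11 months
Offense while on release enhancement: +5 months
Adjusted term: 71 months + 26 months + 11 months + 5 months = 113 months
Early plea reduction: 10% of 113 months = 11 months (rounded down)
After reduction: 113 − 11 = 102 months
Less time served: 102 months − 33 months = 69 months
Cap at 96 months: 69 months is within the cap, no reduction.

69 months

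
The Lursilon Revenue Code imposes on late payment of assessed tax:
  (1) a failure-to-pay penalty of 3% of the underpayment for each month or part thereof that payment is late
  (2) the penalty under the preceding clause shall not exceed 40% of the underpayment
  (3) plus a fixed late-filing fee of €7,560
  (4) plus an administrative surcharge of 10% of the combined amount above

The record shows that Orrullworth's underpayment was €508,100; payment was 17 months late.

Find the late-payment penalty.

Accrued rate: 3% × 17 = 51%, capped at 40% → 40%
Failure-to-pay penalty: 40% of €508,100 = €203,240
Penalty before surcharge: €203,240 + €7,560 = €210,800
Administrative surcharge: 10% of €210,800 = €21,080
Total penalty: €210,800 + €21,080 = €231,880

Penalty: €231,880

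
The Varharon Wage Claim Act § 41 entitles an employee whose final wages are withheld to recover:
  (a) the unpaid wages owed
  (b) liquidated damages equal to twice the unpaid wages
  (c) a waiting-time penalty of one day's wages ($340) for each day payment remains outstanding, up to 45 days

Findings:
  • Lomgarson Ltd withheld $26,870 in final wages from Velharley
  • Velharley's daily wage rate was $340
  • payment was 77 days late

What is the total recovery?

$95,910

Doubled: 2 × $26,870 = $53,740
Penalty days: min(77, 45) = 45
Waiting-time penalty: 45 × $340 = $15,300
Total award: $26,870 + $53,740 + $15,300 = $95,910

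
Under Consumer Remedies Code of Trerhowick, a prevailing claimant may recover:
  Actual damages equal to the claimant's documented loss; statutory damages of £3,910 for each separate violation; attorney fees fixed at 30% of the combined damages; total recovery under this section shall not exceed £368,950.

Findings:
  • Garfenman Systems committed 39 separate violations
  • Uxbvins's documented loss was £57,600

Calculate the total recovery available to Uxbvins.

Statutory damages: 39 × £3,910 = £152,490
Combined damages: £57,600 + £152,490 = £210,090
Attorney fees: 30% of £210,090 = £63,027
Total before cap: £210,090 + £63,027 = £273,117
Cap at £368,950: £273,117 is within the cap, no reduction.

£273,117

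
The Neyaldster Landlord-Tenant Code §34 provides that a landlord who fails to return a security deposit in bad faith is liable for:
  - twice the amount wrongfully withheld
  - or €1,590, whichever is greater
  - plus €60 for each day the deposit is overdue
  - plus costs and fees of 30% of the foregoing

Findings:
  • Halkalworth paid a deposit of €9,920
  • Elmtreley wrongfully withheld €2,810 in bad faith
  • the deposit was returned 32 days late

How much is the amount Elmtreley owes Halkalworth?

€9,802

Doubled: 2 × €2,810 = €5,620
Minimum €1,590: €5,620 meets the minimum, no increase.
Late-return penalty: 32 × €60 = €1,920
Damages plus late penalty: €5,620 + €1,920 = €7,540
Costs and fees: 30% of €7,540 = €2,262
Total recovery: €7,540 + €2,262 = €9,802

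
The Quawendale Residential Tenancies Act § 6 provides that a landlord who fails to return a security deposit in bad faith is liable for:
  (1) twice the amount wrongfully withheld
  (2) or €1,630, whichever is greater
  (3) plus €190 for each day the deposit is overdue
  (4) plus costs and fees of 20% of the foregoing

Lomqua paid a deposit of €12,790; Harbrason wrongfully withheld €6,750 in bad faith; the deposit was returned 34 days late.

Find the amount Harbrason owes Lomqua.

€23,952

Doubled: 2 × €6,750 = €13,500
Minimum €1,630: €13,500 meets the minimum, no increase.
Late-return penalty: 34 × €190 = €6,460
Damages plus late penalty: €13,500 + €6,460 = €19,960
Costs and fees: 20% of €19,960 = €3,992
Total recovery: €19,960 + €3,992 = €23,952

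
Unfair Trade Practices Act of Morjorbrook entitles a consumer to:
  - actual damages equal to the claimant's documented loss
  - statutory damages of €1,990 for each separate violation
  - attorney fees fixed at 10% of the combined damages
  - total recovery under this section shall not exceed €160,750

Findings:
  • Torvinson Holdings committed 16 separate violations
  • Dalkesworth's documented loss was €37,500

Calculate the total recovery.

Statutory damages: 16 × €1,990 = €31,840
Combined damages: €37,500 + €31,840 = €69,340
Attorney fees: 10% of €69,340 = €6,934
Total before cap: €69,340 + €6,934 = €76,274
Cap at €160,750: €76,274 is within the cap, no reduction.

€76,274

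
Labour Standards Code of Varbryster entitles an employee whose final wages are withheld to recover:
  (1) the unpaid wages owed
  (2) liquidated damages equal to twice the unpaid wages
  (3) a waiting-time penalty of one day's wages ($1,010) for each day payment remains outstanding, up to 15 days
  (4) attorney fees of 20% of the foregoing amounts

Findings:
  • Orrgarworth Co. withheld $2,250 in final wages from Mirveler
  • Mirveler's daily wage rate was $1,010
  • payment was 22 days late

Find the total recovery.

Total award: $26,280

Doubled: 2 × $2,250 = $4,500
Penalty days: min(22, 15) = 15
Waiting-time penalty: 15 × $1,010 = $15,150
Subtotal: $2,250 + $4,500 + $15,150 = $21,900
Attorney fees: 20% of $21,900 = $4,380
Total award: $21,900 + $4,380 = $26,280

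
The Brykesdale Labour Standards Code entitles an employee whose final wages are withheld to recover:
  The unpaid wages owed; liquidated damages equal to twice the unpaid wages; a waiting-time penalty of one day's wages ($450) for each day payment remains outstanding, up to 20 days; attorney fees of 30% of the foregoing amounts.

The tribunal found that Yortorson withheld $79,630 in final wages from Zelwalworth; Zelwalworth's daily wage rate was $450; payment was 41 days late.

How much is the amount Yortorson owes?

Doubled: 2 × $79,630 = $159,260
Penalty days: min(41, 20) = 20
Waiting-time penalty: 20 × $450 = $9,000
Subtotal: $79,630 + $159,260 + $9,000 = $247,890
Attorney fees: 30% of $247,890 = $74,367
Total award: $247,890 + $74,367 = $322,257

$322,257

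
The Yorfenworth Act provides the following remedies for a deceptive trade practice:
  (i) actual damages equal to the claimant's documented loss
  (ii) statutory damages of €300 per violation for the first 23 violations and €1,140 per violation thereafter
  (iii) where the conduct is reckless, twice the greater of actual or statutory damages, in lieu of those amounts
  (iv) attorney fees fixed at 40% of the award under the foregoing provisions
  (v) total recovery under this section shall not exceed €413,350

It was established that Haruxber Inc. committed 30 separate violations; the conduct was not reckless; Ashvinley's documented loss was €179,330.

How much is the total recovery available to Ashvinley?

€271,894

First 23 violations: 23 × €300 = €6,900
Remaining violations: (30 − 23) × €1,140 = €7,980
Statutory damages: €6,900 + €7,980 = €14,880
Conduct not reckless: the in-lieu enhancement does not apply.
Actual plus statutory damages: €179,330 + €14,880 = €194,210
Attorney fees: 40% of €194,210 = €77,684
Total before cap: €194,210 + €77,684 = €271,894
Cap at €413,350: €271,894 is within the cap, no reduction.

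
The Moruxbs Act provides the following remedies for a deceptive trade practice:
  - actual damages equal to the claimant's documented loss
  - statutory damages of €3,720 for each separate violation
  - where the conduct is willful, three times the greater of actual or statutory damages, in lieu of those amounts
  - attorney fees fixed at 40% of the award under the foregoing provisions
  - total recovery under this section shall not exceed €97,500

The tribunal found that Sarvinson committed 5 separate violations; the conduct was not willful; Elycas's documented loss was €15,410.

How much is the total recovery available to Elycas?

€47,614

Statutory damages: 5 × €3,720 = €18,600
Conduct not willful: the in-lieu enhancement does not apply.
Actual plus statutory damages: €15,410 + €18,600 = €34,010
Attorney fees: 40% of €34,010 = €13,604
Total before cap: €34,010 + €13,604 = €47,614
Cap at €97,500: €47,614 is within the cap, no reduction.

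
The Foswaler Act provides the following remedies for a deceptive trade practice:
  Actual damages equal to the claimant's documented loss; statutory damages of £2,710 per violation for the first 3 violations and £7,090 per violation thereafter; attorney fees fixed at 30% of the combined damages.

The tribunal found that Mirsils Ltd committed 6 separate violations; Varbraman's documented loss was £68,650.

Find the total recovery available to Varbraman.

First 3 violations: 3 × £2,710 = £8,130
Remaining violations: (6 − 3) × £7,090 = £21,270
Statutory damages: £8,130 + £21,270 = £29,400
Combined damages: £68,650 + £29,400 = £98,050
Attorney fees: 30% of £98,050 = £29,415
Total recovery: £98,050 + £29,415 = £127,465

Total recovery: £127,465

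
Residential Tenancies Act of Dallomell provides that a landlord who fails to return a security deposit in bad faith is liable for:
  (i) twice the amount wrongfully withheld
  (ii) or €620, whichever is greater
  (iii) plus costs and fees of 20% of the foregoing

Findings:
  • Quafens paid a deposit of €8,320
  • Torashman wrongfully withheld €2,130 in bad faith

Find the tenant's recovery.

Doubled: 2 × €2,130 = €4,260
Minimum €620: €4,260 meets the minimum, no increase.
Costs and fees: 20% of €4,260 = €852
Total recovery: €4,260 + €852 = €5,112

€5,112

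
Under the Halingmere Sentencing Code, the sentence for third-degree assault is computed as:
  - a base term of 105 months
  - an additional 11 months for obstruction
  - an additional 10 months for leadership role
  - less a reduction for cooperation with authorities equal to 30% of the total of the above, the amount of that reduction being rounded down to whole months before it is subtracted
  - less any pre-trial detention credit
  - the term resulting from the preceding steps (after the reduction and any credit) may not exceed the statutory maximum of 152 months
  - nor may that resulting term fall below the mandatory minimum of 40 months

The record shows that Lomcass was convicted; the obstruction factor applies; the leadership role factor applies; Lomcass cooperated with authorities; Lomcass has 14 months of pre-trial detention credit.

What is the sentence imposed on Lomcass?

Obstruction enhancement: +11 months
Leadership role enhancement: +10 months
Adjusted term: 105 months + 11 months + 10 months = 126 months
Cooperation with authorities reduction: 30% of 126 months = 37 months (rounded down)
After reduction: 126 − 37 = 89 months
Less pre-trial detention credit: 89 months − 14 months = 75 months
Cap at 152 months: 75 months is within the cap, no reduction.
Minimum 40 months: 75 months meets the minimum, no increase.

75 months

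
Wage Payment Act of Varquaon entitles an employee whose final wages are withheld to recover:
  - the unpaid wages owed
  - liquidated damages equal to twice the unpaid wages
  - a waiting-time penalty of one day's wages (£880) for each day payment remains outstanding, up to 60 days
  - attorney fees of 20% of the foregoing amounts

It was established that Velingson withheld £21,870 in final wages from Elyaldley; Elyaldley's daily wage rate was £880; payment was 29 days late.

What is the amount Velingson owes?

Doubled: 2 × £21,870 = £43,740
Penalty days: min(29, 60) = 29
Waiting-time penalty: 29 × £880 = £25,520
Subtotal: £21,870 + £43,740 + £25,520 = £91,130
Attorney fees: 20% of £91,130 = £18,226
Total award: £91,130 + £18,226 = £109,356

£109,356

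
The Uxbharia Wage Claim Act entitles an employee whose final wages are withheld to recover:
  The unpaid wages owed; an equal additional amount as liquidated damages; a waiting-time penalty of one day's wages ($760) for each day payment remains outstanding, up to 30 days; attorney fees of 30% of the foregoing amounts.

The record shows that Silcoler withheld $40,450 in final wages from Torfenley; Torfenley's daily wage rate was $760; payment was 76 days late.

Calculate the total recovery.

$134,810

Liquidated damages (equal amount): $40,450
Penalty days: min(76, 30) = 30
Waiting-time penalty: 30 × $760 = $22,800
Subtotal: $40,450 + $40,450 + $22,800 = $103,700
Attorney fees: 30% of $103,700 = $31,110
Total award: $103,700 + $31,110 = $134,810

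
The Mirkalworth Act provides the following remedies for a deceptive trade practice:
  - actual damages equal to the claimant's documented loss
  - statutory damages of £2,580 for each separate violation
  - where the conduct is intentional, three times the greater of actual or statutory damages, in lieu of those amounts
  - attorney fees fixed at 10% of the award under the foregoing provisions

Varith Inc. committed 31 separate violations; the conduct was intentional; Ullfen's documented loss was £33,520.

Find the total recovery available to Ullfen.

Statutory damages: 31 × £2,580 = £79,980
Greater of actual damages (£33,520) or statutory damages (£79,980): £79,980
Trebled: 3 × £79,980 = £239,940
Attorney fees: 10% of £239,940 = £23,994
Total recovery: £239,940 + £23,994 = £263,934

Total recovery: £263,934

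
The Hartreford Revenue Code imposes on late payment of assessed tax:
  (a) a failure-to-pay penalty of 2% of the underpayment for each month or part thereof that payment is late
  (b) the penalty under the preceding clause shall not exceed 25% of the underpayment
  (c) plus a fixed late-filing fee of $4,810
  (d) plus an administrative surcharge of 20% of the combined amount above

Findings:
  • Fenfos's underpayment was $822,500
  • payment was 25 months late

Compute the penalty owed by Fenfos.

Accrued rate: 2% × 25 = 50%, capped at 25% → 25%
Failure-to-pay penalty: 25% of $822,500 = $205,625
Penalty before surcharge: $205,625 + $4,810 = $210,435
Administrative surcharge: 20% of $210,435 = $42,087
Total penalty: $210,435 + $42,087 = $252,522

$252,522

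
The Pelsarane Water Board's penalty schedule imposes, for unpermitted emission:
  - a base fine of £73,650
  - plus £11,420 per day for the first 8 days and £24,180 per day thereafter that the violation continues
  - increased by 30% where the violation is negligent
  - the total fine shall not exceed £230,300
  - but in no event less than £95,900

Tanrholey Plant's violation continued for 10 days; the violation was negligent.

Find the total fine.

First 8 days: 8 × £11,420 = £91,360
Remaining days: (10 − 8) × £24,180 = £48,360
Per-day component: £91,360 + £48,360 = £139,720
Base plus per-day: £73,650 + £139,720 = £213,370
Enhancement: 30% of £213,370 = £64,011
Enhanced fine: £213,370 + £64,011 = £277,381
Cap at £230,300: £277,381 exceeds the cap → £230,300
Minimum £95,900: £230,300 meets the minimum, no increase.

£230,300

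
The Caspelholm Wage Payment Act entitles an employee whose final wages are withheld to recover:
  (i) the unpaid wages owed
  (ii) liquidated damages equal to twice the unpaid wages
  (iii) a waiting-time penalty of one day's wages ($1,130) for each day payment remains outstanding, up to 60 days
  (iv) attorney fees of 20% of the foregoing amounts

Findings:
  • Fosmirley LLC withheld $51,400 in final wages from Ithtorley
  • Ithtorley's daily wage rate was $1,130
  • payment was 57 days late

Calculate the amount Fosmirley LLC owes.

Doubled: 2 × $51,400 = $102,800
Penalty days: min(57, 60) = 57
Waiting-time penalty: 57 × $1,130 = $64,410
Subtotal: $51,400 + $102,800 + $64,410 = $218,610
Attorney fees: 20% of $218,610 = $43,722
Total award: $218,610 + $43,722 = $262,332

$262,332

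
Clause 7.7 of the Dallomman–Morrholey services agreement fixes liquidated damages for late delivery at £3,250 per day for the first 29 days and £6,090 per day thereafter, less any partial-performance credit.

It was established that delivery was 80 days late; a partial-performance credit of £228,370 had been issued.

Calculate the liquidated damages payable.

First 29 days: 29 × £3,250 = £94,250
Remaining days: (80 − 29) × £6,090 = £310,590
Accrued per-day damages: £94,250 + £310,590 = £404,840
Less partial-performance credit: £404,840 − £228,370 = £176,470

Liquidated damages: £176,470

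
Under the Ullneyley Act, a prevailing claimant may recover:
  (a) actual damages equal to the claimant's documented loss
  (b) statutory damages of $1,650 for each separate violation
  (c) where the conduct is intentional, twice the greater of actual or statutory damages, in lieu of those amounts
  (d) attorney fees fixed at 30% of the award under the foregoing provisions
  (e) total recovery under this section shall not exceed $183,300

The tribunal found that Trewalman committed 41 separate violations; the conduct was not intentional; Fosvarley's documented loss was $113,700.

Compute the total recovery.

Total recovery: $183,300

Statutory damages: 41 × $1,650 = $67,650
Conduct not intentional: the in-lieu enhancement does not apply.
Actual plus statutory damages: $113,700 + $67,650 = $181,350
Attorney fees: 30% of $181,350 = $54,405
Total before cap: $181,350 + $54,405 = $235,755
Cap at $183,300: $235,755 exceeds the cap → $183,300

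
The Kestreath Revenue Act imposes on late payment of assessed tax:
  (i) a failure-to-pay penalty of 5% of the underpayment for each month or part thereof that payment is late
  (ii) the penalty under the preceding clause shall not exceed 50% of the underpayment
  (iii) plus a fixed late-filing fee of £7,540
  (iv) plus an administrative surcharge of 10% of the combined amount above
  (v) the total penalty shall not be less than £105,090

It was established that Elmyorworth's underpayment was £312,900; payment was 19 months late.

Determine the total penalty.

Accrued rate: 5% × 19 = 95%, capped at 50% → 50%
Failure-to-pay penalty: 50% of £312,900 = £156,450
Penalty before surcharge: £156,450 + £7,540 = £163,990
Administrative surcharge: 10% of £163,990 = £16,399
Total penalty: £163,990 + £16,399 = £180,389
Minimum £105,090: £180,389 meets the minimum, no increase.

£180,389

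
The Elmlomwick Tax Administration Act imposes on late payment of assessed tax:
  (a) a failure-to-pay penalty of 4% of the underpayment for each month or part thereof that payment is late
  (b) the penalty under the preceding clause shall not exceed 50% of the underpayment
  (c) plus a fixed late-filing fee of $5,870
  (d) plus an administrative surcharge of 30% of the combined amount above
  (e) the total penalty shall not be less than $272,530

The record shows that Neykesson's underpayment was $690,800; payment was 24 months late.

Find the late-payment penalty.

Accrued rate: 4% × 24 = 96%, capped at 50% → 50%
Failure-to-pay penalty: 50% of $690,800 = $345,400
Penalty before surcharge: $345,400 + $5,870 = $351,270
Administrative surcharge: 30% of $351,270 = $105,381
Total penalty: $351,270 + $105,381 = $456,651
Minimum $272,530: $456,651 meets the minimum, no increase.

$456,651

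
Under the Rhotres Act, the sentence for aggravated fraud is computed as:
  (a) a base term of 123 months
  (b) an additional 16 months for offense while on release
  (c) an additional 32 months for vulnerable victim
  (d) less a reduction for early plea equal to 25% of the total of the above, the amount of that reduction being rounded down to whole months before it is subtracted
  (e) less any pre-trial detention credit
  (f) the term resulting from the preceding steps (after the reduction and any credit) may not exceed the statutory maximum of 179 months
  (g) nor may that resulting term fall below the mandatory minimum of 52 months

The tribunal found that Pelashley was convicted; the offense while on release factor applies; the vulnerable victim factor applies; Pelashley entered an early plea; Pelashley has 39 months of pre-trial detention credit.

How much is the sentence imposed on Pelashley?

Sentence: 90 months

Offense while on release enhancement: +16 months
Vulnerable victim enhancement: +32 months
Adjusted term: 123 months + 16 months + 32 months = 171 months
Early plea reduction: 25% of 171 months = 42 months (rounded down)
After reduction: 171 − 42 = 129 months
Less pre-trial detention credit: 129 months − 39 months = 90 months
Cap at 179 months: 90 months is within the cap, no reduction.
Minimum 52 months: 90 months meets the minimum, no increase.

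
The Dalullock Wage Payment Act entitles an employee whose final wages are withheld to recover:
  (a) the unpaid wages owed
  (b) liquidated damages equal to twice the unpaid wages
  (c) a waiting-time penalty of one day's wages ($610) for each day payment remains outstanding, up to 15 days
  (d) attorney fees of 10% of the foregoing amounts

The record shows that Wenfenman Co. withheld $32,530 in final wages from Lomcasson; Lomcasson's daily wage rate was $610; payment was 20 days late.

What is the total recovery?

Doubled: 2 × $32,530 = $65,060
Penalty days: min(20, 15) = 15
Waiting-time penalty: 15 × $610 = $9,150
Subtotal: $32,530 + $65,060 + $9,150 = $106,740
Attorney fees: 10% of $106,740 = $10,674
Total award: $106,740 + $10,674 = $117,414

Total award: $117,414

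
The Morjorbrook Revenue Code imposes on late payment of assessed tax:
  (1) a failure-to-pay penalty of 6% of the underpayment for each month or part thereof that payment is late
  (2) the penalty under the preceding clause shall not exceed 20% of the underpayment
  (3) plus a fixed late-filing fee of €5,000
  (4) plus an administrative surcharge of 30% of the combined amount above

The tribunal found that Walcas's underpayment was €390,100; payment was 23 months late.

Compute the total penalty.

Accrued rate: 6% × 23 = 138%, capped at 20% → 20%
Failure-to-pay penalty: 20% of €390,100 = €78,020
Penalty before surcharge: €78,020 + €5,000 = €83,020
Administrative surcharge: 30% of €83,020 = €24,906
Total penalty: €83,020 + €24,906 = €107,926

€107,926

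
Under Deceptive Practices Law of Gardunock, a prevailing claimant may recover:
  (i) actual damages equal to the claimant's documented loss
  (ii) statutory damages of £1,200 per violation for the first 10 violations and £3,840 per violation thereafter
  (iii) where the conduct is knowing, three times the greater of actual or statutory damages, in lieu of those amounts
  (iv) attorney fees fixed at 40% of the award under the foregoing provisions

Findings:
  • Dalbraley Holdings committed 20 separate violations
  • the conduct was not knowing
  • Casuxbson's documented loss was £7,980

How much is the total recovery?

£81,732

First 10 violations: 10 × £1,200 = £12,000
Remaining violations: (20 − 10) × £3,840 = £38,400
Statutory damages: £12,000 + £38,400 = £50,400
Conduct not knowing: the in-lieu enhancement does not apply.
Actual plus statutory damages: £7,980 + £50,400 = £58,380
Attorney fees: 40% of £58,380 = £23,352
Total recovery: £58,380 + £23,352 = £81,732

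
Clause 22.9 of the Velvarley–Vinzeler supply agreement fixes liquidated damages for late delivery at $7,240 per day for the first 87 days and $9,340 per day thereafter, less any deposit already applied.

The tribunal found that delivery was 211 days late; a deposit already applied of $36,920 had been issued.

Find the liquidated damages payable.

First 87 days: 87 × $7,240 = $629,880
Remaining days: (211 − 87) × $9,340 = $1,158,160
Accrued per-day damages: $629,880 + $1,158,160 = $1,788,040
Less deposit already applied: $1,788,040 − $36,920 = $1,751,120

Liquidated damages: $1,751,120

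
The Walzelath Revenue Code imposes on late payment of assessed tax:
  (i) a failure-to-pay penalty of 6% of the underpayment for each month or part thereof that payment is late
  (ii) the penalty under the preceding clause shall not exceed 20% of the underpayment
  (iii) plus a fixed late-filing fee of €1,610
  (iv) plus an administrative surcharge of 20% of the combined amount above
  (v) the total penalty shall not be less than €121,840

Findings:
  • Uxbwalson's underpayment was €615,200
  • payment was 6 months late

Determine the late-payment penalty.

Accrued rate: 6% × 6 = 36%, capped at 20% → 20%
Failure-to-pay penalty: 20% of €615,200 = €123,040
Penalty before surcharge: €123,040 + €1,610 = €124,650
Administrative surcharge: 20% of €124,650 = €24,930
Total penalty: €124,650 + €24,930 = €149,580
Minimum €121,840: €149,580 meets the minimum, no increase.

Penalty: €149,580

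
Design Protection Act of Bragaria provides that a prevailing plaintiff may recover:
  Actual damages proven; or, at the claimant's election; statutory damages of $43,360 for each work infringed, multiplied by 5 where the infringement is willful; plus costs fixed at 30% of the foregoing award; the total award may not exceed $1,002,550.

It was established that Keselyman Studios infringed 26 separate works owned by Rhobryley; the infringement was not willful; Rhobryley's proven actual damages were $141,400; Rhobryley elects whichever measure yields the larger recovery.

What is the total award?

$1,002,550

Statutory damages: 26 × $43,360 = $1,127,360
Infringement not willful: no ×5 enhancement.
Greater of actual damages ($141,400) or statutory damages ($1,127,360): $1,127,360
Costs: 30% of $1,127,360 = $338,208
Award plus costs: $1,127,360 + $338,208 = $1,465,568
Cap at $1,002,550: $1,465,568 exceeds the cap → $1,002,550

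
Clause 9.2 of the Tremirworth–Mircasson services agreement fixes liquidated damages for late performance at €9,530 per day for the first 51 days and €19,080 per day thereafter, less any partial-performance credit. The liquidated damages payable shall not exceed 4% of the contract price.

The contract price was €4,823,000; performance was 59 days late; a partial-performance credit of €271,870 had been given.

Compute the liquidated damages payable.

First 51 days: 51 × €9,530 = €486,030
Remaining days: (59 − 51) × €19,080 = €152,640
Accrued per-day damages: €486,030 + €152,640 = €638,670
Less partial-performance credit: €638,670 − €271,870 = €366,800
Cap: 4% of €4,823,000 = €192,920
Cap at €192,920: €366,800 exceeds the cap → €192,920

Liquidated damages: €192,920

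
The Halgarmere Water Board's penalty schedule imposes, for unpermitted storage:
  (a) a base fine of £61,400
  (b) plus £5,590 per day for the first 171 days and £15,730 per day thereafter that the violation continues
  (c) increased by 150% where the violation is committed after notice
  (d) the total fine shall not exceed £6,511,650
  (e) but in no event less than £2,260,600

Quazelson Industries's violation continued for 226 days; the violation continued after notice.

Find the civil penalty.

£4,706,100

First 171 days: 171 × £5,590 = £955,890
Remaining days: (226 − 171) × £15,730 = £865,150
Per-day component: £955,890 + £865,150 = £1,821,040
Base plus per-day: £61,400 + £1,821,040 = £1,882,440
Enhancement: 150% of £1,882,440 = £2,823,660
Enhanced fine: £1,882,440 + £2,823,660 = £4,706,100
Cap at £6,511,650: £4,706,100 is within the cap, no reduction.
Minimum £2,260,600: £4,706,100 meets the minimum, no increase.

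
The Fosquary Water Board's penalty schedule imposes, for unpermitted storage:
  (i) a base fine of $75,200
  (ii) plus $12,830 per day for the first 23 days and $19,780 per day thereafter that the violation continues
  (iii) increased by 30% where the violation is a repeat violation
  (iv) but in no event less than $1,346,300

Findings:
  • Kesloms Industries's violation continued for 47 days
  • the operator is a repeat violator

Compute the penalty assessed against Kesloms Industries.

First 23 days: 23 × $12,830 = $295,090
Remaining days: (47 − 23) × $19,780 = $474,720
Per-day component: $295,090 + $474,720 = $769,810
Base plus per-day: $75,200 + $769,810 = $845,010
Enhancement: 30% of $845,010 = $253,503
Enhanced fine: $845,010 + $253,503 = $1,098,513
Minimum $1,346,300: $1,098,513 is below the minimum → $1,346,300

$1,346,300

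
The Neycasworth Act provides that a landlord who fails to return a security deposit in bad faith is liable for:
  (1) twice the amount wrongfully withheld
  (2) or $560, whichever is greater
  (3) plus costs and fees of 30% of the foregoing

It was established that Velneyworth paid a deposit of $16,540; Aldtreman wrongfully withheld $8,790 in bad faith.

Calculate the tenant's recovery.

$22,854

Doubled: 2 × $8,790 = $17,580
Minimum $560: $17,580 meets the minimum, no increase.
Costs and fees: 30% of $17,580 = $5,274
Total recovery: $17,580 + $5,274 = $22,854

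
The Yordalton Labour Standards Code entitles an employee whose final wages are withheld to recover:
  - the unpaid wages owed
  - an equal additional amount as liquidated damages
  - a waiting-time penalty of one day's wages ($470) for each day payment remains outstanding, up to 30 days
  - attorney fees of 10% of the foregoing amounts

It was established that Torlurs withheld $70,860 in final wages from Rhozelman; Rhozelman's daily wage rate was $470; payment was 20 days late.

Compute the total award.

$166,232

Liquidated damages (equal amount): $70,860
Penalty days: min(20, 30) = 20
Waiting-time penalty: 20 × $470 = $9,400
Subtotal: $70,860 + $70,860 + $9,400 = $151,120
Attorney fees: 10% of $151,120 = $15,112
Total award: $151,120 + $15,112 = $166,232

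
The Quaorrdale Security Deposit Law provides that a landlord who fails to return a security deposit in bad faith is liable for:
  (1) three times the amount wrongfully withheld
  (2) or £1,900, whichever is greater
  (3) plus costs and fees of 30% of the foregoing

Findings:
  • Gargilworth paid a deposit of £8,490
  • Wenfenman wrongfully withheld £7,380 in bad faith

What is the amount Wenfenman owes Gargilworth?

Trebled: 3 × £7,380 = £22,140
Minimum £1,900: £22,140 meets the minimum, no increase.
Costs and fees: 30% of £22,140 = £6,642
Total recovery: £22,140 + £6,642 = £28,782

£28,782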